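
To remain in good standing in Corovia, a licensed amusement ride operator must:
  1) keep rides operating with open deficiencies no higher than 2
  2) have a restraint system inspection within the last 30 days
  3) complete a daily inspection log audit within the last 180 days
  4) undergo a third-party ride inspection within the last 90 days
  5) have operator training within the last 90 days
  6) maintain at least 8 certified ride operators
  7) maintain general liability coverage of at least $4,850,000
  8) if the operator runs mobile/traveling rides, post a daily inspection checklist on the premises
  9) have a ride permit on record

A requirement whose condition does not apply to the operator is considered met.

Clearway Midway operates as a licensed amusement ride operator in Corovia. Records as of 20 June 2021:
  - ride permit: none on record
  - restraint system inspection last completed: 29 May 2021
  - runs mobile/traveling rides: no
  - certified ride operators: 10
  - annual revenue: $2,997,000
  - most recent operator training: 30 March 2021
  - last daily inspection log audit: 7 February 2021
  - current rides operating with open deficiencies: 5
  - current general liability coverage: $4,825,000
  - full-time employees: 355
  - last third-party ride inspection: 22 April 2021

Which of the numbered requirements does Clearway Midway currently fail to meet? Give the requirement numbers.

1, 7, 9

1. rides operating with open deficiencies 5 > 2 → not met
2. restraint system inspection 22 days ago vs limit 30 → met
3. daily inspection log audit 133 days ago vs limit 180 → met
4. third-party ride inspection 59 days ago vs limit 90 → met
5. operator training 82 days ago vs limit 90 → met
6. certified ride operators 10 ≥ 8 → met
7. general liability coverage $4,825,000 < $4,850,000 → not met
8. condition 'runs mobile/traveling rides' does not hold → requirement n/a → met
9. ride permit absent → not met
Not met: 1, 7, 9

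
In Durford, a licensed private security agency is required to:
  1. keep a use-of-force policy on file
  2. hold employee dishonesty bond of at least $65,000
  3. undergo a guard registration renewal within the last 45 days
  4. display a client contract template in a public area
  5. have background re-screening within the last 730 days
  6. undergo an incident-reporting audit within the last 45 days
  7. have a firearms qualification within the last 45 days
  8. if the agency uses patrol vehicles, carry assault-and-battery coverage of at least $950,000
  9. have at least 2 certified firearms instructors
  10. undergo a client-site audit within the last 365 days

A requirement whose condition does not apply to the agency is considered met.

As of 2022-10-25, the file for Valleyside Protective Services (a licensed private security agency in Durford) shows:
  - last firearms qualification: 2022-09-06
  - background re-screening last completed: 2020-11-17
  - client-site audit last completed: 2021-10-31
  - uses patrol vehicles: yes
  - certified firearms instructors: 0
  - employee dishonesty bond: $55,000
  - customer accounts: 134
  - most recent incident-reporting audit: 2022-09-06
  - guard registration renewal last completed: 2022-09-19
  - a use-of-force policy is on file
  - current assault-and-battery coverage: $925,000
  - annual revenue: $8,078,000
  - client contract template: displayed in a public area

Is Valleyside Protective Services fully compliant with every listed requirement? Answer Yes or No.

1. use-of-force policy present → met
2. employee dishonesty bond $55,000 < $65,000 → not met
3. guard registration renewal 36 days ago vs limit 45 → met
4. client contract template present → met
5. background re-screening 707 days ago vs limit 730 → met
6. incident-reporting audit 49 days ago vs limit 45 → not met
7. firearms qualification 49 days ago vs limit 45 → not met
8. condition 'uses patrol vehicles' holds; assault-and-battery coverage $925,000 < $950,000 → not met
9. certified firearms instructors 0 < 2 → not met
10. client-site audit 359 days ago vs limit 365 → met
Not met: 2, 6, 7, 8, 9

No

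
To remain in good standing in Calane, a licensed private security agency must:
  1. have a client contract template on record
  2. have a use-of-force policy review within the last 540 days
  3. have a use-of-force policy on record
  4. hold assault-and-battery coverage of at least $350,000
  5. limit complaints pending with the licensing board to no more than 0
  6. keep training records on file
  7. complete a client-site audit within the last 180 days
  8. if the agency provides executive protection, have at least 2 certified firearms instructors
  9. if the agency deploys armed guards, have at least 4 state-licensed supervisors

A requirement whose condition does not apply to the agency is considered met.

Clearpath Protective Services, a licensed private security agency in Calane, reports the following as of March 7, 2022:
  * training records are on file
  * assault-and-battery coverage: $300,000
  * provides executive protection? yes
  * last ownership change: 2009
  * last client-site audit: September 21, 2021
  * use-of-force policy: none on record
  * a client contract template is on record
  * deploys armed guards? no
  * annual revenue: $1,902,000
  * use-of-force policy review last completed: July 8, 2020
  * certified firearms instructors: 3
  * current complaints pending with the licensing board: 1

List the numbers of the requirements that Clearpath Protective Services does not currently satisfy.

1. client contract template present → met
2. use-of-force policy review 607 days ago vs limit 540 → not met
3. use-of-force policy absent → not met
4. assault-and-battery coverage $300,000 < $350,000 → not met
5. complaints pending with the licensing board 1 > 0 → not met
6. training records present → met
7. client-site audit 167 days ago vs limit 180 → met
8. condition 'provides executive protection' holds; certified firearms instructors 3 ≥ 2 → met
9. condition 'deploys armed guards' does not hold → requirement n/a → met
Not met: 2, 3, 4, 5

2, 3, 4, 5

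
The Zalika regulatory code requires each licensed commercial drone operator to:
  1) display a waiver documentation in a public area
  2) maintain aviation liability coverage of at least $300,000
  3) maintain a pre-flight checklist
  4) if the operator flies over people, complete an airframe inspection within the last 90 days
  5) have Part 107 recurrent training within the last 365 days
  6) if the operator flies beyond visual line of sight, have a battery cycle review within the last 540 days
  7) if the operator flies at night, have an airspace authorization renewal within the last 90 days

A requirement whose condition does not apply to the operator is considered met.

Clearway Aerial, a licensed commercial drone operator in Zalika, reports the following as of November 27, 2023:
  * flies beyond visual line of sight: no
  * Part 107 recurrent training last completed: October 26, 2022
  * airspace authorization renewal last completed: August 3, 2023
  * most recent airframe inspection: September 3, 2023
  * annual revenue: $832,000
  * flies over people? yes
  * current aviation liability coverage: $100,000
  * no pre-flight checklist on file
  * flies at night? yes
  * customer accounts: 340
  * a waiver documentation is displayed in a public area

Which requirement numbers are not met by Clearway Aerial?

2, 3, 5, 7

1. waiver documentation present → met
2. aviation liability coverage $100,000 < $300,000 → not met
3. pre-flight checklist absent → not met
4. condition 'flies over people' holds; airframe inspection 85 days ago vs limit 90 → met
5. Part 107 recurrent training 397 days ago vs limit 365 → not met
6. condition 'flies beyond visual line of sight' does not hold → requirement n/a → met
7. condition 'flies at night' holds; airspace authorization renewal 116 days ago vs limit 90 → not met
Not met: 2, 3, 5, 7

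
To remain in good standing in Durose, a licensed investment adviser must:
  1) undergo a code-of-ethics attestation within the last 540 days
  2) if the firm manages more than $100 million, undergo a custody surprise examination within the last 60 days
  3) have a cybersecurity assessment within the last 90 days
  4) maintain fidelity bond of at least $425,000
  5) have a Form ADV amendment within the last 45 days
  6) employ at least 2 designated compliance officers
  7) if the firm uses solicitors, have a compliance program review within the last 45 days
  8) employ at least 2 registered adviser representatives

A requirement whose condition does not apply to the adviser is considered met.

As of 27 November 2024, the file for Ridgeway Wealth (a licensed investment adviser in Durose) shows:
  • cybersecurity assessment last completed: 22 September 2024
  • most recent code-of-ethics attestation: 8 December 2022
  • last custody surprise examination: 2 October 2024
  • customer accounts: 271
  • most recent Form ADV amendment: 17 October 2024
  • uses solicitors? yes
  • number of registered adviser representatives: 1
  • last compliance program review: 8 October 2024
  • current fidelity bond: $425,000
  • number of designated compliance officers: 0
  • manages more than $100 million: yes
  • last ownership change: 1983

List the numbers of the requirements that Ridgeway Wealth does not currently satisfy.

1, 6, 7, 8

1. code-of-ethics attestation 720 days ago vs limit 540 → not met
2. condition 'manages more than $100 million' holds; custody surprise examination 56 days ago vs limit 60 → met
3. cybersecurity assessment 66 days ago vs limit 90 → met
4. fidelity bond $425,000 ≥ $425,000 → met
5. Form ADV amendment 41 days ago vs limit 45 → met
6. designated compliance officers 0 < 2 → not met
7. condition 'uses solicitors' holds; compliance program review 50 days ago vs limit 45 → not met
8. registered adviser representatives 1 < 2 → not met
Not met: 1, 6, 7, 8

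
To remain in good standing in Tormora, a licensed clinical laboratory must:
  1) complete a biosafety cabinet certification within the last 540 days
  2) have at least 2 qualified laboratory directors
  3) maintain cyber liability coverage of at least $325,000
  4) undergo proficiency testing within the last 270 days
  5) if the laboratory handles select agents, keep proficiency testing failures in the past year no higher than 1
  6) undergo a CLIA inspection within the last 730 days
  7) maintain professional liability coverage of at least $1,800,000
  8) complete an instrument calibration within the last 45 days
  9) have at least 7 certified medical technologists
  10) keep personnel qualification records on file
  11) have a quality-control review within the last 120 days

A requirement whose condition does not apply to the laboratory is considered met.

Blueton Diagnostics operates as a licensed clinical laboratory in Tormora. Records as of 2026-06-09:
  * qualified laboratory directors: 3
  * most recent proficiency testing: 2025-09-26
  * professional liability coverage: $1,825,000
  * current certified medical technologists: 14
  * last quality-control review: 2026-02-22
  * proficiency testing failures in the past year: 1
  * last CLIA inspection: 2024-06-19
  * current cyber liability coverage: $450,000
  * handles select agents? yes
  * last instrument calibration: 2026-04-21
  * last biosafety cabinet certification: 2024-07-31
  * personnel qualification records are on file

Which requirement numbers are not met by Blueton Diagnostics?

1, 8

1. biosafety cabinet certification 678 days ago vs limit 540 → not met
2. qualified laboratory directors 3 ≥ 2 → met
3. cyber liability coverage $450,000 ≥ $325,000 → met
4. proficiency testing 256 days ago vs limit 270 → met
5. condition 'handles select agents' holds; proficiency testing failures in the past year 1 ≤ 1 → met
6. CLIA inspection 720 days ago vs limit 730 → met
7. professional liability coverage $1,825,000 ≥ $1,800,000 → met
8. instrument calibration 49 days ago vs limit 45 → not met
9. certified medical technologists 14 ≥ 7 → met
10. personnel qualification records present → met
11. quality-control review 107 days ago vs limit 120 → met
Not met: 1, 8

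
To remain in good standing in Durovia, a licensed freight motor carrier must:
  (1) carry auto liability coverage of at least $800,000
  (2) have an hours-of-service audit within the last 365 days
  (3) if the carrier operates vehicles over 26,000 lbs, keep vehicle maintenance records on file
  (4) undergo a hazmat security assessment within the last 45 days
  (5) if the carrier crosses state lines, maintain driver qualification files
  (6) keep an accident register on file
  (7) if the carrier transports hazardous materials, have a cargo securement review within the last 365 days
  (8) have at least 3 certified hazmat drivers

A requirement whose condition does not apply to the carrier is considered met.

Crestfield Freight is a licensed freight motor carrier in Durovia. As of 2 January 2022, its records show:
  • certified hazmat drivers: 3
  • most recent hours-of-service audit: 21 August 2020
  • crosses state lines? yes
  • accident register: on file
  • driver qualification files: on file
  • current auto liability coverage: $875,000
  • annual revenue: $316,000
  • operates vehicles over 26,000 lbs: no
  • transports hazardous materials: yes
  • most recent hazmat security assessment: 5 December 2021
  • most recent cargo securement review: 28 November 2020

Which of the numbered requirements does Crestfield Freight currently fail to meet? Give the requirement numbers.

1. auto liability coverage $875,000 ≥ $800,000 → met
2. hours-of-service audit 499 days ago vs limit 365 → not met
3. condition 'operates vehicles over 26,000 lbs' does not hold → requirement n/a → met
4. hazmat security assessment 28 days ago vs limit 45 → met
5. condition 'crosses state lines' holds; driver qualification files present → met
6. accident register present → met
7. condition 'transports hazardous materials' holds; cargo securement review 400 days ago vs limit 365 → not met
8. certified hazmat drivers 3 ≥ 3 → met
Not met: 2, 7

2, 7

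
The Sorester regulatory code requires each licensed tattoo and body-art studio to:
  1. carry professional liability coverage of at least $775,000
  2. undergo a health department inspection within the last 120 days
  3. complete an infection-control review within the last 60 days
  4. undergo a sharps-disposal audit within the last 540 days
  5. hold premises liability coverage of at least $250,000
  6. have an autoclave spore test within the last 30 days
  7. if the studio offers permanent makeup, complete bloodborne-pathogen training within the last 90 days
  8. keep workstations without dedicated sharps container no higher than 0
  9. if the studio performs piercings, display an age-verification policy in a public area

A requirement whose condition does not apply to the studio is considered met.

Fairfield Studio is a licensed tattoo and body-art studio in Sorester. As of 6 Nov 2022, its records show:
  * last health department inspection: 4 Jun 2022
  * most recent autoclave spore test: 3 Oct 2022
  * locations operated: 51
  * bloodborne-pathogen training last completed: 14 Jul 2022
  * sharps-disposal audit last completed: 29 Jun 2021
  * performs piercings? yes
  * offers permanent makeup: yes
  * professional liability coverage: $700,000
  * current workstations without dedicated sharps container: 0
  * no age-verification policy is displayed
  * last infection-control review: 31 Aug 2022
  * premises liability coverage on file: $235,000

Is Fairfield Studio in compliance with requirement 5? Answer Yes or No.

5. premises liability coverage $235,000 < $250,000 → not met

No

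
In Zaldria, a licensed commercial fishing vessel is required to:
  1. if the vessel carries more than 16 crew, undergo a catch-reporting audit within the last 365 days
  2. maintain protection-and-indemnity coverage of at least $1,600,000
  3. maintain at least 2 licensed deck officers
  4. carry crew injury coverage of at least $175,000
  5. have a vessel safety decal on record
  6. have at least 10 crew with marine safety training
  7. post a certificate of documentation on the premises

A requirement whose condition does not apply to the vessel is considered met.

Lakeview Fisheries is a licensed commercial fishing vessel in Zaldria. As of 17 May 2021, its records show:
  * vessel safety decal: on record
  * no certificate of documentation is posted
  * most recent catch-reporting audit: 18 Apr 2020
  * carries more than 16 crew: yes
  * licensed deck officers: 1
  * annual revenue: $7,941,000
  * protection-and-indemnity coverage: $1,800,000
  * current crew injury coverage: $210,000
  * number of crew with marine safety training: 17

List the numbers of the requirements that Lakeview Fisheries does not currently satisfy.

1, 3, 7

1. condition 'carries more than 16 crew' holds; catch-reporting audit 394 days ago vs limit 365 → not met
2. protection-and-indemnity coverage $1,800,000 ≥ $1,600,000 → met
3. licensed deck officers 1 < 2 → not met
4. crew injury coverage $210,000 ≥ $175,000 → met
5. vessel safety decal present → met
6. crew with marine safety training 17 ≥ 10 → met
7. certificate of documentation absent → not met
Not met: 1, 3, 7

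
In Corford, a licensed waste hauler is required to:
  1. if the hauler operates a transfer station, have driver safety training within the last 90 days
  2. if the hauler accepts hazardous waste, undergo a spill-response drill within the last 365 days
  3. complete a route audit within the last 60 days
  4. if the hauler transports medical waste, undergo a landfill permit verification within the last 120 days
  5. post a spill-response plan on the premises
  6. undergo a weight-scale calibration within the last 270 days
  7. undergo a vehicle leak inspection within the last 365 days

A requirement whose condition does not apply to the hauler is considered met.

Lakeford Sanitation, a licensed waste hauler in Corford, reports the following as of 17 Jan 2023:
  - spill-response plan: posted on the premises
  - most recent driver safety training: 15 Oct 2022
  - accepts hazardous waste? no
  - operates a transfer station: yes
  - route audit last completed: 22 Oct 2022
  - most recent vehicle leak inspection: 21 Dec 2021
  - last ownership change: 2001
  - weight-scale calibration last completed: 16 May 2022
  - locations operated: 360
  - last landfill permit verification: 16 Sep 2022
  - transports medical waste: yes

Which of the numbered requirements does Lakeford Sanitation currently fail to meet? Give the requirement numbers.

1. condition 'operates a transfer station' holds; driver safety training 94 days ago vs limit 90 → not met
2. condition 'accepts hazardous waste' does not hold → requirement n/a → met
3. route audit 87 days ago vs limit 60 → not met
4. condition 'transports medical waste' holds; landfill permit verification 123 days ago vs limit 120 → not met
5. spill-response plan present → met
6. weight-scale calibration 246 days ago vs limit 270 → met
7. vehicle leak inspection 392 days ago vs limit 365 → not met
Not met: 1, 3, 4, 7

1, 3, 4, 7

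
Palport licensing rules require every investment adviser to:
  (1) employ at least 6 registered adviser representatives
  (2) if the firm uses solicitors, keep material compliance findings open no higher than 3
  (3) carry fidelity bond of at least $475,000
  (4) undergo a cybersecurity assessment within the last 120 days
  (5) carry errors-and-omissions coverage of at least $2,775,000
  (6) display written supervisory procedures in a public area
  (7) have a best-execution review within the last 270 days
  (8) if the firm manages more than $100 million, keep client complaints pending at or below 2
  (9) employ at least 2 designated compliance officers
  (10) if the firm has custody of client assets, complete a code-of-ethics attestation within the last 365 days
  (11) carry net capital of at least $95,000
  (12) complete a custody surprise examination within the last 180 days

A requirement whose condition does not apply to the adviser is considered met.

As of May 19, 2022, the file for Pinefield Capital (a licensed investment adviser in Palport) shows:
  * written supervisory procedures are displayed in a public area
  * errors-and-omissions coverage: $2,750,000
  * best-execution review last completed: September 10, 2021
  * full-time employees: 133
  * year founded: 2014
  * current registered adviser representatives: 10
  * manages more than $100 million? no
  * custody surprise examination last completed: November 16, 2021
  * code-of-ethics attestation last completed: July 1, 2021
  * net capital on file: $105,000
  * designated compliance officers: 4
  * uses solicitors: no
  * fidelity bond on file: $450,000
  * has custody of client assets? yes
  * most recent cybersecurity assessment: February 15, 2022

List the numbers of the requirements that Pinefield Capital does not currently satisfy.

1. registered adviser representatives 10 ≥ 6 → met
2. condition 'uses solicitors' does not hold → requirement n/a → met
3. fidelity bond $450,000 < $475,000 → not met
4. cybersecurity assessment 93 days ago vs limit 120 → met
5. errors-and-omissions coverage $2,750,000 < $2,775,000 → not met
6. written supervisory procedures present → met
7. best-execution review 251 days ago vs limit 270 → met
8. condition 'manages more than $100 million' does not hold → requirement n/a → met
9. designated compliance officers 4 ≥ 2 → met
10. condition 'has custody of client assets' holds; code-of-ethics attestation 322 days ago vs limit 365 → met
11. net capital $105,000 ≥ $95,000 → met
12. custody surprise examination 184 days ago vs limit 180 → not met
Not met: 3, 5, 12

3, 5, 12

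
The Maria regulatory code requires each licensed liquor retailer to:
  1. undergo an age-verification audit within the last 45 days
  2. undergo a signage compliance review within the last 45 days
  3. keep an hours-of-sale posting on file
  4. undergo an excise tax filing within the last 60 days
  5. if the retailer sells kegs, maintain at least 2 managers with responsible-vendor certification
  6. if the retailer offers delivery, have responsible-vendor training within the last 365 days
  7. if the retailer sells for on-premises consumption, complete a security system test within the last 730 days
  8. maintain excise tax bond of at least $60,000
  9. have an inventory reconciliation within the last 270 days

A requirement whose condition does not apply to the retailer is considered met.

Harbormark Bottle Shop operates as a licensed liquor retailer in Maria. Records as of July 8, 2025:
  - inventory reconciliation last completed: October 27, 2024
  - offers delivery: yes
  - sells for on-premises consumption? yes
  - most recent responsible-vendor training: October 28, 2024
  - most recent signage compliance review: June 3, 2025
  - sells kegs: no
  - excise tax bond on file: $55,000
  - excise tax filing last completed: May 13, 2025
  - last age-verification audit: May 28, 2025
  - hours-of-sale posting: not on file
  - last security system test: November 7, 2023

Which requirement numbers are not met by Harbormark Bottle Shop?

1. age-verification audit 41 days ago vs limit 45 → met
2. signage compliance review 35 days ago vs limit 45 → met
3. hours-of-sale posting absent → not met
4. excise tax filing 56 days ago vs limit 60 → met
5. condition 'sells kegs' does not hold → requirement n/a → met
6. condition 'offers delivery' holds; responsible-vendor training 253 days ago vs limit 365 → met
7. condition 'sells for on-premises consumption' holds; security system test 609 days ago vs limit 730 → met
8. excise tax bond $55,000 < $60,000 → not met
9. inventory reconciliation 254 days ago vs limit 270 → met
Not met: 3, 8

3, 8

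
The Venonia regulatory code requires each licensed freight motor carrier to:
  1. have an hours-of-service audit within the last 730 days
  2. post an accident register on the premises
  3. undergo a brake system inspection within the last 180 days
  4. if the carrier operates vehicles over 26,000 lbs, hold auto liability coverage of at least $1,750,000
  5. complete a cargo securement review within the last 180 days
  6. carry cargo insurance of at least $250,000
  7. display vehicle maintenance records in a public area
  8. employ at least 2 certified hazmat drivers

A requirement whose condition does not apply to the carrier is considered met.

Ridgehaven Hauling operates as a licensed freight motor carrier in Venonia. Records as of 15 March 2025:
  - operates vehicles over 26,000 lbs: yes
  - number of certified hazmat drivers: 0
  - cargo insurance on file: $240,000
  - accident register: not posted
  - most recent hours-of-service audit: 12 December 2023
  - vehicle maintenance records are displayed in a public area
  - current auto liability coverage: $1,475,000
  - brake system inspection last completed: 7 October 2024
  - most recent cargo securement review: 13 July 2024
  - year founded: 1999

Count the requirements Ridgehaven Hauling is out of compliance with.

1. hours-of-service audit 459 days ago vs limit 730 → met
2. accident register absent → not met
3. brake system inspection 159 days ago vs limit 180 → met
4. condition 'operates vehicles over 26,000 lbs' holds; auto liability coverage $1,475,000 < $1,750,000 → not met
5. cargo securement review 245 days ago vs limit 180 → not met
6. cargo insurance $240,000 < $250,000 → not met
7. vehicle maintenance records present → met
8. certified hazmat drivers 0 < 2 → not met
Not met: 5 of 8

5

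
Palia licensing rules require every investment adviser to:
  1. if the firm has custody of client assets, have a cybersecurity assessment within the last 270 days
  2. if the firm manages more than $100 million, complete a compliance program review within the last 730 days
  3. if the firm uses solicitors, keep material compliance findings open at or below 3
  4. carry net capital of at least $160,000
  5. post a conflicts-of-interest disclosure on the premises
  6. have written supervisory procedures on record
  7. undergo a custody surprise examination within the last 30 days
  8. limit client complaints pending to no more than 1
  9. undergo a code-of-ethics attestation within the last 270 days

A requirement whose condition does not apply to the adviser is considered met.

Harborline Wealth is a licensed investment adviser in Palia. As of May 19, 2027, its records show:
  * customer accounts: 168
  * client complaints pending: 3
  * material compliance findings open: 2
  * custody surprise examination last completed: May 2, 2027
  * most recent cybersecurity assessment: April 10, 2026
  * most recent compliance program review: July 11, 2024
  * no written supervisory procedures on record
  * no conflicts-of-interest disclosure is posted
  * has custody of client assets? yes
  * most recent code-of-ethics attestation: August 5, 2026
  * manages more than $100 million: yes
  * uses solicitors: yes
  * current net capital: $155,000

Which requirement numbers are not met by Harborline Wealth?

1, 2, 4, 5, 6, 8, 9

1. condition 'has custody of client assets' holds; cybersecurity assessment 404 days ago vs limit 270 → not met
2. condition 'manages more than $100 million' holds; compliance program review 1042 days ago vs limit 730 → not met
3. condition 'uses solicitors' holds; material compliance findings open 2 ≤ 3 → met
4. net capital $155,000 < $160,000 → not met
5. conflicts-of-interest disclosure absent → not met
6. written supervisory procedures absent → not met
7. custody surprise examination 17 days ago vs limit 30 → met
8. client complaints pending 3 > 1 → not met
9. code-of-ethics attestation 287 days ago vs limit 270 → not met
Not met: 1, 2, 4, 5, 6, 8, 9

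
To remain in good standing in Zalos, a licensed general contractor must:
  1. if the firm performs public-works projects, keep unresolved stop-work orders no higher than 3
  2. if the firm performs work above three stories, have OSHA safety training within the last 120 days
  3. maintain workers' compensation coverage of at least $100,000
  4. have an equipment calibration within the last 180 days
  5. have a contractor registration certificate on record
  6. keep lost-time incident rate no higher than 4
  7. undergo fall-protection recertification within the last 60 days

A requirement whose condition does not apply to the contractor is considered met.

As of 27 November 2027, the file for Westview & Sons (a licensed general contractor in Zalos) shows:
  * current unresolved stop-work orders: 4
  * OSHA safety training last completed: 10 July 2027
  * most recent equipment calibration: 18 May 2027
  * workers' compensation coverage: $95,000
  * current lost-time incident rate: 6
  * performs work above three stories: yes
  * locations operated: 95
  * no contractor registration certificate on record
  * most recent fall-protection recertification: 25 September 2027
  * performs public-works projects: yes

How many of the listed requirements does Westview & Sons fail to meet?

1. condition 'performs public-works projects' holds; unresolved stop-work orders 4 > 3 → not met
2. condition 'performs work above three stories' holds; OSHA safety training 140 days ago vs limit 120 → not met
3. workers' compensation coverage $95,000 < $100,000 → not met
4. equipment calibration 193 days ago vs limit 180 → not met
5. contractor registration certificate absent → not met
6. lost-time incident rate 6 > 4 → not met
7. fall-protection recertification 63 days ago vs limit 60 → not met
Not met: 7 of 7

7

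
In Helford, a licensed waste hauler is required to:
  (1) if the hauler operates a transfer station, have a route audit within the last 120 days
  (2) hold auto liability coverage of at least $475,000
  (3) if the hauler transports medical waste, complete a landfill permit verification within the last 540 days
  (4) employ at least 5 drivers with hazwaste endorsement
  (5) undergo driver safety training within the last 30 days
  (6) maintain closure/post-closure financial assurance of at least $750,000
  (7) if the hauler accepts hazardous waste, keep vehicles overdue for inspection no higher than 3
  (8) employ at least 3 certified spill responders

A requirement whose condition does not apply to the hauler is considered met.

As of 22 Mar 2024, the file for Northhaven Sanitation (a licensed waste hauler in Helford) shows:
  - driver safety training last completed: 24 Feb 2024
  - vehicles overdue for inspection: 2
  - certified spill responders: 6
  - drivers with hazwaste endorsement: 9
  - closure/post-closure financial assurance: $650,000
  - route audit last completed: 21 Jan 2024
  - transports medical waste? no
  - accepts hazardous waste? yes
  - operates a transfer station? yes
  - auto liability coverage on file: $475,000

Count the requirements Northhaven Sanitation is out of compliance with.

1. condition 'operates a transfer station' holds; route audit 61 days ago vs limit 120 → met
2. auto liability coverage $475,000 ≥ $475,000 → met
3. condition 'transports medical waste' does not hold → requirement n/a → met
4. drivers with hazwaste endorsement 9 ≥ 5 → met
5. driver safety training 27 days ago vs limit 30 → met
6. closure/post-closure financial assurance $650,000 < $750,000 → not met
7. condition 'accepts hazardous waste' holds; vehicles overdue for inspection 2 ≤ 3 → met
8. certified spill responders 6 ≥ 3 → met
Not met: 1 of 8

1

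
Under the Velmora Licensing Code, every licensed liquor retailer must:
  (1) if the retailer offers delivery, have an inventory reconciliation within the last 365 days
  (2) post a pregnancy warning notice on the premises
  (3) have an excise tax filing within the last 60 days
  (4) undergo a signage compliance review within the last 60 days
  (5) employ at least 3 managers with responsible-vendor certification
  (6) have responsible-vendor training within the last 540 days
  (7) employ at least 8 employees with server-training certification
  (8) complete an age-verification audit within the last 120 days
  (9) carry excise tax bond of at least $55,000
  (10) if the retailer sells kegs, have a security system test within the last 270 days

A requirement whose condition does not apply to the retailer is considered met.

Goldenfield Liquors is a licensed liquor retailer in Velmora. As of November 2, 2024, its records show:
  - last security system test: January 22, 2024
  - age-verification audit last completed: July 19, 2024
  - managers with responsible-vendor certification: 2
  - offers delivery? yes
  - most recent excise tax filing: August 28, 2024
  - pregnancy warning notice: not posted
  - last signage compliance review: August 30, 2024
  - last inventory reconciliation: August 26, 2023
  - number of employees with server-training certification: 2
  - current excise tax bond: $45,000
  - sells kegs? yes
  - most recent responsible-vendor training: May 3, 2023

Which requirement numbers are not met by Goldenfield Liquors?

1, 2, 3, 4, 5, 6, 7, 9, 10

1. condition 'offers delivery' holds; inventory reconciliation 434 days ago vs limit 365 → not met
2. pregnancy warning notice absent → not met
3. excise tax filing 66 days ago vs limit 60 → not met
4. signage compliance review 64 days ago vs limit 60 → not met
5. managers with responsible-vendor certification 2 < 3 → not met
6. responsible-vendor training 549 days ago vs limit 540 → not met
7. employees with server-training certification 2 < 8 → not met
8. age-verification audit 106 days ago vs limit 120 → met
9. excise tax bond $45,000 < $55,000 → not met
10. condition 'sells kegs' holds; security system test 285 days ago vs limit 270 → not met
Not met: 1, 2, 3, 4, 5, 6, 7, 9, 10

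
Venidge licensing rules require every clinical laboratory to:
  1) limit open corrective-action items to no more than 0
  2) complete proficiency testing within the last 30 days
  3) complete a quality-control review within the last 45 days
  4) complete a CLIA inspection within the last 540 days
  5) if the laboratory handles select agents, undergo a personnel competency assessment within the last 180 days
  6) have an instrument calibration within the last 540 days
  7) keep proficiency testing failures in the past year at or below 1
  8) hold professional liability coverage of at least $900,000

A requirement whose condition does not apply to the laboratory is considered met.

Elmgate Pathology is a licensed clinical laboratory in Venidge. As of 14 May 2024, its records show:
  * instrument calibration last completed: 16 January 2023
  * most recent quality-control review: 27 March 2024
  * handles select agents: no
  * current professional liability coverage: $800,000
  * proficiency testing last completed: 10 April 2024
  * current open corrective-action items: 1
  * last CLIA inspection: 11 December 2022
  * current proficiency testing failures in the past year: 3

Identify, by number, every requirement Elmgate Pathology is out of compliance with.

1. open corrective-action items 1 > 0 → not met
2. proficiency testing 34 days ago vs limit 30 → not met
3. quality-control review 48 days ago vs limit 45 → not met
4. CLIA inspection 520 days ago vs limit 540 → met
5. condition 'handles select agents' does not hold → requirement n/a → met
6. instrument calibration 484 days ago vs limit 540 → met
7. proficiency testing failures in the past year 3 > 1 → not met
8. professional liability coverage $800,000 < $900,000 → not met
Not met: 1, 2, 3, 7, 8

1, 2, 3, 7, 8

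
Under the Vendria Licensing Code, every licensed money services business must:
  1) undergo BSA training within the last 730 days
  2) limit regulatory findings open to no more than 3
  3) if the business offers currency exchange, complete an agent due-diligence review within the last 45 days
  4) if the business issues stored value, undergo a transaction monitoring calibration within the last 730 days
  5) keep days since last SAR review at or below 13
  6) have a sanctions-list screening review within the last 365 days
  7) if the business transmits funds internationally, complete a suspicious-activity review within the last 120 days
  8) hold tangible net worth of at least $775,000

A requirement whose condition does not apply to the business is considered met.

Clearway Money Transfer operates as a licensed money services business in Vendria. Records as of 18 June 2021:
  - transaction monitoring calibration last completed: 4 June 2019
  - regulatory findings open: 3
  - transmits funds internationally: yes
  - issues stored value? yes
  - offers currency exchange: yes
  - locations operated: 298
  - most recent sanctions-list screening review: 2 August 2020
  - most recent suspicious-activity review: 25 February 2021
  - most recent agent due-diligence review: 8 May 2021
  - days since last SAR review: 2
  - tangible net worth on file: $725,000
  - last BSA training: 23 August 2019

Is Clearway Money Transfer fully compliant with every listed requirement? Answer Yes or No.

No

1. BSA training 665 days ago vs limit 730 → met
2. regulatory findings open 3 ≤ 3 → met
3. condition 'offers currency exchange' holds; agent due-diligence review 41 days ago vs limit 45 → met
4. condition 'issues stored value' holds; transaction monitoring calibration 745 days ago vs limit 730 → not met
5. days since last SAR review 2 ≤ 13 → met
6. sanctions-list screening review 320 days ago vs limit 365 → met
7. condition 'transmits funds internationally' holds; suspicious-activity review 113 days ago vs limit 120 → met
8. tangible net worth $725,000 < $775,000 → not met
Not met: 4, 8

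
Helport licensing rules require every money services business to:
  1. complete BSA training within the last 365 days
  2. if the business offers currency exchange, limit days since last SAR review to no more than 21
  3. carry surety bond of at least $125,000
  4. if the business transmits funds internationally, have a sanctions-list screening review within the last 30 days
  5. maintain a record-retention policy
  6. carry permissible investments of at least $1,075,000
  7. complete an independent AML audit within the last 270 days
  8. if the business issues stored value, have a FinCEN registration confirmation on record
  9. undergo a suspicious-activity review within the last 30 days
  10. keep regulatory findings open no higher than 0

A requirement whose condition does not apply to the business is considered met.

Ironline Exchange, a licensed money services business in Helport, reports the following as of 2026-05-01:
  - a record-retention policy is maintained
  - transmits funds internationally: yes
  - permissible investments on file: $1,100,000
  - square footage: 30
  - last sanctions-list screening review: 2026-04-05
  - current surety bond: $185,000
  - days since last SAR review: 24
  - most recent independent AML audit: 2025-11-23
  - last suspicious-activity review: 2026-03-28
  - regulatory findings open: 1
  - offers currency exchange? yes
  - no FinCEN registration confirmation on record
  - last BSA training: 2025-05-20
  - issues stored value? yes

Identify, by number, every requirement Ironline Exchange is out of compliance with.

2, 8, 9, 10

1. BSA training 346 days ago vs limit 365 → met
2. condition 'offers currency exchange' holds; days since last SAR review 24 > 21 → not met
3. surety bond $185,000 ≥ $125,000 → met
4. condition 'transmits funds internationally' holds; sanctions-list screening review 26 days ago vs limit 30 → met
5. record-retention policy present → met
6. permissible investments $1,100,000 ≥ $1,075,000 → met
7. independent AML audit 159 days ago vs limit 270 → met
8. condition 'issues stored value' holds; FinCEN registration confirmation absent → not met
9. suspicious-activity review 34 days ago vs limit 30 → not met
10. regulatory findings open 1 > 0 → not met
Not met: 2, 8, 9, 10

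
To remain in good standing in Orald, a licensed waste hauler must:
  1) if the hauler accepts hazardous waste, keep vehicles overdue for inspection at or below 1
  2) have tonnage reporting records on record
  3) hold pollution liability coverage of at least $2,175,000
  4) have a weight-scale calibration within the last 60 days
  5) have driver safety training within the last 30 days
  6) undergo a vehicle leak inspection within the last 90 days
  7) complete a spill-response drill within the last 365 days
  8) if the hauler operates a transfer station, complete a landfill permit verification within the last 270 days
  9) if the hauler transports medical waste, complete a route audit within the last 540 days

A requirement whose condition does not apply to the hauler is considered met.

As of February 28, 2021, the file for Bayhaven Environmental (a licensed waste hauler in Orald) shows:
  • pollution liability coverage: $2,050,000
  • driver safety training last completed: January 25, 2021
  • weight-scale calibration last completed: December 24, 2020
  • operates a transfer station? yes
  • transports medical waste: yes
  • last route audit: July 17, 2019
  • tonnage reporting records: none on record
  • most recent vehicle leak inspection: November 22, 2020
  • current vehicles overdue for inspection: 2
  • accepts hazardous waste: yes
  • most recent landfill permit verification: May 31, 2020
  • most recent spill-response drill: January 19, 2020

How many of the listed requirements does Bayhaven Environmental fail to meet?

9

1. condition 'accepts hazardous waste' holds; vehicles overdue for inspection 2 > 1 → not met
2. tonnage reporting records absent → not met
3. pollution liability coverage $2,050,000 < $2,175,000 → not met
4. weight-scale calibration 66 days ago vs limit 60 → not met
5. driver safety training 34 days ago vs limit 30 → not met
6. vehicle leak inspection 98 days ago vs limit 90 → not met
7. spill-response drill 406 days ago vs limit 365 → not met
8. condition 'operates a transfer station' holds; landfill permit verification 273 days ago vs limit 270 → not met
9. condition 'transports medical waste' holds; route audit 592 days ago vs limit 540 → not met
Not met: 9 of 9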